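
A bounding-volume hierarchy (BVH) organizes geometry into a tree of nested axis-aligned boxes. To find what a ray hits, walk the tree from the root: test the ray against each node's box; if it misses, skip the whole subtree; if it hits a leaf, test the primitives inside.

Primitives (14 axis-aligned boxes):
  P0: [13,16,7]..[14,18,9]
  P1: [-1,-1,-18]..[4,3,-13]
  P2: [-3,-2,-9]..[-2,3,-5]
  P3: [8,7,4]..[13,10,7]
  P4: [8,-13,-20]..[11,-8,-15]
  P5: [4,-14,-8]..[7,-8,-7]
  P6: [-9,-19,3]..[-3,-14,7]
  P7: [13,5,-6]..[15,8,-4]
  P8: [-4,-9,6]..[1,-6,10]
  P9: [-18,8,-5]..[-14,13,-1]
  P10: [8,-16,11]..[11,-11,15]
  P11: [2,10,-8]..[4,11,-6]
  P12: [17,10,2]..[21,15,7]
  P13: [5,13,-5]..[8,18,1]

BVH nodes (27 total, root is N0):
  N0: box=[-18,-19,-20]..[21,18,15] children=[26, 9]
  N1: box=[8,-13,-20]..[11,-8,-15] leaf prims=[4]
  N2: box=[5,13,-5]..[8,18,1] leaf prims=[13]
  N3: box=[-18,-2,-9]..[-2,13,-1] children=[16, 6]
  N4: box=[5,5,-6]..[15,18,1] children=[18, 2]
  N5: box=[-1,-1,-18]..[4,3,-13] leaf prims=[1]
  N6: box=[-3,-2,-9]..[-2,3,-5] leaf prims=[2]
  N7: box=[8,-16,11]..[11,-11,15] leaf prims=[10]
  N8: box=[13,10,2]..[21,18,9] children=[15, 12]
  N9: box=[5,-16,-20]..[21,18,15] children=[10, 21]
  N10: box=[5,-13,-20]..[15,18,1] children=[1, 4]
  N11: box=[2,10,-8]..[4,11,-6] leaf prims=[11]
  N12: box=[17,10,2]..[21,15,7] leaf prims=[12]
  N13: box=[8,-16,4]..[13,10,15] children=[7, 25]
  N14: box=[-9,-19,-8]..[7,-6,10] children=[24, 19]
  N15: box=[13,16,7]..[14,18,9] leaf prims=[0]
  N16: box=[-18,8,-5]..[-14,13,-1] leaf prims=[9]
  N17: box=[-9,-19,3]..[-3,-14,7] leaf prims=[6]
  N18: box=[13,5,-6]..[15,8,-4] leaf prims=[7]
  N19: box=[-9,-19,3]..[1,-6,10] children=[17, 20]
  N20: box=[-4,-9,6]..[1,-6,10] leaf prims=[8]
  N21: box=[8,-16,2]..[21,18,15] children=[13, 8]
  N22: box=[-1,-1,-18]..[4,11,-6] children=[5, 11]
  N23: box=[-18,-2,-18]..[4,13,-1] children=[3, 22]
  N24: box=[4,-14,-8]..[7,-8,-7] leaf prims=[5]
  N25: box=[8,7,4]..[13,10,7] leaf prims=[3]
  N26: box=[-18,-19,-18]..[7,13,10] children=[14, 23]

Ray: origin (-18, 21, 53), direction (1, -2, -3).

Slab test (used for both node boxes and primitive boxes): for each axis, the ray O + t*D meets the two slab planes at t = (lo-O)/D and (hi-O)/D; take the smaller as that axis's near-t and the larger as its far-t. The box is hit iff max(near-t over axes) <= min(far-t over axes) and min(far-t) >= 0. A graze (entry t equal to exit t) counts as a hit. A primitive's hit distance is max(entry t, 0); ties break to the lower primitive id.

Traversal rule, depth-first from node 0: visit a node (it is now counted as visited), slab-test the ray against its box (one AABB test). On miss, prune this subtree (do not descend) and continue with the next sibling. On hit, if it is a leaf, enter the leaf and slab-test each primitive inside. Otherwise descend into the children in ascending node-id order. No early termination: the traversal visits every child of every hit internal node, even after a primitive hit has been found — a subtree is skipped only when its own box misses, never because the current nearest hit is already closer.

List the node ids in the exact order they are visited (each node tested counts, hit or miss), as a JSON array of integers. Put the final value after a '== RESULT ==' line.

Trace the traversal:
N0 x:[0,39] y:[3/2,20] z:[38/3,73/3] -> hit [38/3,20], descend [9, 26]
  N9 x:[23,39] y:[3/2,37/2] z:[38/3,73/3] -> miss, prune
  N26 x:[0,25] y:[4,20] z:[43/3,71/3] -> hit [43/3,20], descend [14, 23]
    N14 x:[9,25] y:[27/2,20] z:[43/3,61/3] -> hit [43/3,20], descend [19, 24]
      N19 x:[9,19] y:[27/2,20] z:[43/3,50/3] -> hit [43/3,50/3], descend [17, 20]
        N17 x:[9,15] y:[35/2,20] z:[46/3,50/3] -> miss, prune
        N20 x:[14,19] y:[27/2,15] z:[43/3,47/3] -> hit [43/3,15] leaf, test {P8@t=43/3}
      N24 x:[22,25] y:[29/2,35/2] z:[20,61/3] -> miss, prune
    N23 x:[0,22] y:[4,23/2] z:[18,71/3] -> miss, prune

9 AABB tests over nodes [0, 9, 26, 14, 19, 17, 20, 24, 23]; 1 leaf entered; closest P8.

== RESULT ==
[0, 9, 26, 14, 19, 17, 20, 24, 23]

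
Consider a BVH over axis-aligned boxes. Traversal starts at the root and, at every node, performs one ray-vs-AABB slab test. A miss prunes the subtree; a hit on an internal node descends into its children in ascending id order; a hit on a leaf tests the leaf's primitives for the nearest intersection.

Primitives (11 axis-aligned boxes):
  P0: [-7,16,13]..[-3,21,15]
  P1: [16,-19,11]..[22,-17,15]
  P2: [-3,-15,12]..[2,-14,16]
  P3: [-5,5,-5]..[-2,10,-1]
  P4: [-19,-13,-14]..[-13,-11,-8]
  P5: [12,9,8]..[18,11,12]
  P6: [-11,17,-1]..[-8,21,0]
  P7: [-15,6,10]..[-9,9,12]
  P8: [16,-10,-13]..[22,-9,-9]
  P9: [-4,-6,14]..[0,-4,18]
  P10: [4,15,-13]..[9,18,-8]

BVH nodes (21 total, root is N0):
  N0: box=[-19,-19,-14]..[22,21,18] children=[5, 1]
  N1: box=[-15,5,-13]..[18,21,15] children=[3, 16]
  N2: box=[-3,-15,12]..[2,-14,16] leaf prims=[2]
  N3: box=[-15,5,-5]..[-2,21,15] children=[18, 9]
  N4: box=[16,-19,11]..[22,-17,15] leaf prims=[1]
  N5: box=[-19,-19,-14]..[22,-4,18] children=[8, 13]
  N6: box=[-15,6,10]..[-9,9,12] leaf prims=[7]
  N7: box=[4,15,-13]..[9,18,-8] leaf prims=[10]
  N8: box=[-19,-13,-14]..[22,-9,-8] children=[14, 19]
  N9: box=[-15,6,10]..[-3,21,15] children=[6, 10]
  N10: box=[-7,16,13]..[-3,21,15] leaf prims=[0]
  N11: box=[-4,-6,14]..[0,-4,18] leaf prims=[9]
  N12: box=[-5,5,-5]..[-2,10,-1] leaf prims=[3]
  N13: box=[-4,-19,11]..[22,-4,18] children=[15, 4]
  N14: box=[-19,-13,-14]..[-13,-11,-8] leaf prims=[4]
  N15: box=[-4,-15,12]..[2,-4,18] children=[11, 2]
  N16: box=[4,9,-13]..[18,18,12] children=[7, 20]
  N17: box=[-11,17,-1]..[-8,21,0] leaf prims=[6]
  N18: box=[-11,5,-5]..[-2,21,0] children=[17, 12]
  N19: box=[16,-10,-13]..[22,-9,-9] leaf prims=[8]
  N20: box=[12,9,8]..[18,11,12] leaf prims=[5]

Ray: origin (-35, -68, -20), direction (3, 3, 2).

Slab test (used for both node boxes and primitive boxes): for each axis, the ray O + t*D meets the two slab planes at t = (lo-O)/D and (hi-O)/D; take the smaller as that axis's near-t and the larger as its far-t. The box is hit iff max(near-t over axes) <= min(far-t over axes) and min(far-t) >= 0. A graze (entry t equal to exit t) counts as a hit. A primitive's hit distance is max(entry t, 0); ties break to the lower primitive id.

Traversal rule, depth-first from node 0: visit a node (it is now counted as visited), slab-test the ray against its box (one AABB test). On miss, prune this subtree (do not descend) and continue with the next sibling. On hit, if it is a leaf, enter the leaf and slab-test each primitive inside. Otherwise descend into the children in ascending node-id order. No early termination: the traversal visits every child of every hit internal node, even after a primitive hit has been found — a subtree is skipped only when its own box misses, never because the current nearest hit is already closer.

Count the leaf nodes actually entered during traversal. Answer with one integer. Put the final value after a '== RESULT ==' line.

Walk:
N0 x:[16/3,19] y:[49/3,89/3] z:[3,19] -> hit [49/3,19], descend [1, 5]
  N1 x:[20/3,53/3] y:[73/3,89/3] z:[7/2,35/2] -> miss, prune
  N5 x:[16/3,19] y:[49/3,64/3] z:[3,19] -> hit [49/3,19], descend [8, 13]
    N8 x:[16/3,19] y:[55/3,59/3] z:[3,6] -> miss, prune
    N13 x:[31/3,19] y:[49/3,64/3] z:[31/2,19] -> hit [49/3,19], descend [4, 15]
      N4 x:[17,19] y:[49/3,17] z:[31/2,35/2] -> hit [17,17] leaf, test {P1@t=17}
      N15 x:[31/3,37/3] y:[53/3,64/3] z:[16,19] -> miss, prune

order=[0, 1, 5, 8, 13, 4, 15]  |boxes|=7  |leaves|=1  hit=P1

== RESULT ==
1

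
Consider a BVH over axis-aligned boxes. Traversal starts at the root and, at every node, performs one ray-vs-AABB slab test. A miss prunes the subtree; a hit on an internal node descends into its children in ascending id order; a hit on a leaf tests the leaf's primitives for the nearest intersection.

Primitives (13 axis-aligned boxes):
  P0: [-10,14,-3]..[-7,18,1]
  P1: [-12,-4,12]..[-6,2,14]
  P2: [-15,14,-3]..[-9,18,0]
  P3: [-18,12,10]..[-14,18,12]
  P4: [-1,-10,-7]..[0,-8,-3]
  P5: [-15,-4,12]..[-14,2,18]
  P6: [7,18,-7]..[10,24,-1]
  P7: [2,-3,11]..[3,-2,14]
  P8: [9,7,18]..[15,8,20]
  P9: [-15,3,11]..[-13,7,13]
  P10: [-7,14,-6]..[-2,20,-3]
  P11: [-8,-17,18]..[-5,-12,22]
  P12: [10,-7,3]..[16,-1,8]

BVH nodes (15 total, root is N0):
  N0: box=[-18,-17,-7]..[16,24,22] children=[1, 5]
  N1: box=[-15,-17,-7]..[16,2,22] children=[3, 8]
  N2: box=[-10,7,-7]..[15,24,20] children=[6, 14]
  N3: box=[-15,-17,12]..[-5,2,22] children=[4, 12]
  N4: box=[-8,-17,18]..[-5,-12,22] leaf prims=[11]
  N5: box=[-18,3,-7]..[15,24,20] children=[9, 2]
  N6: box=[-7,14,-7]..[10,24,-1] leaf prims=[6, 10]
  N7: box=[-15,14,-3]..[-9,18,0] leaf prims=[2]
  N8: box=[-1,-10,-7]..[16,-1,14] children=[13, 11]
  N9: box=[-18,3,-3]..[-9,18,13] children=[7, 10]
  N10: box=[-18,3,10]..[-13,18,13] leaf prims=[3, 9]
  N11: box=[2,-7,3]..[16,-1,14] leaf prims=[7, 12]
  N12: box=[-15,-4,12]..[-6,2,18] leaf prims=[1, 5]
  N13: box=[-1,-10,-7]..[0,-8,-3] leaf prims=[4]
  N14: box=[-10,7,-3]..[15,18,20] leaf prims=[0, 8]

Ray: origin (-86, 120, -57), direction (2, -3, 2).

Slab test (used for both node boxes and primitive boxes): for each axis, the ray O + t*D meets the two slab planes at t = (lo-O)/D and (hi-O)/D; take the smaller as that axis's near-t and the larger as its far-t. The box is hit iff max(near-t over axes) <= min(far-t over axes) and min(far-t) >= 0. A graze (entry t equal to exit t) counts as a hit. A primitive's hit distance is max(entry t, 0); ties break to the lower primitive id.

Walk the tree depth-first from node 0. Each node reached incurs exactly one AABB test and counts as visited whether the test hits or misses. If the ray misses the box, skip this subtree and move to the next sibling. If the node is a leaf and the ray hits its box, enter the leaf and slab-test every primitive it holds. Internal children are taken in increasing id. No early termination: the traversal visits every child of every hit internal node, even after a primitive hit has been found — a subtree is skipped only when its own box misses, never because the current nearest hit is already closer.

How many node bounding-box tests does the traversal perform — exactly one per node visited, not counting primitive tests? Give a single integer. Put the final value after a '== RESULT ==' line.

Traverse from the root:
N0 x:[34,51] y:[32,137/3] z:[25,79/2] -> hit [34,79/2], descend [1, 5]
  N1 x:[71/2,51] y:[118/3,137/3] z:[25,79/2] -> hit [118/3,79/2], descend [3, 8]
    N3 x:[71/2,81/2] y:[118/3,137/3] z:[69/2,79/2] -> hit [118/3,79/2], descend [4, 12]
      N4 x:[39,81/2] y:[44,137/3] z:[75/2,79/2] -> miss, prune
      N12 x:[71/2,40] y:[118/3,124/3] z:[69/2,75/2] -> miss, prune
    N8 x:[85/2,51] y:[121/3,130/3] z:[25,71/2] -> miss, prune
  N5 x:[34,101/2] y:[32,39] z:[25,77/2] -> hit [34,77/2], descend [2, 9]
    N2 x:[38,101/2] y:[32,113/3] z:[25,77/2] -> miss, prune
    N9 x:[34,77/2] y:[34,39] z:[27,35] -> hit [34,35], descend [7, 10]
      N7 x:[71/2,77/2] y:[34,106/3] z:[27,57/2] -> miss, prune
      N10 x:[34,73/2] y:[34,39] z:[67/2,35] -> hit [34,35] leaf, test {P3@t=34, P9(miss)}

Summary -> nodes [0, 1, 3, 4, 12, 8, 5, 2, 9, 7, 10]; box-tests=11; leaf-entries=1; first=P3

== RESULT ==
11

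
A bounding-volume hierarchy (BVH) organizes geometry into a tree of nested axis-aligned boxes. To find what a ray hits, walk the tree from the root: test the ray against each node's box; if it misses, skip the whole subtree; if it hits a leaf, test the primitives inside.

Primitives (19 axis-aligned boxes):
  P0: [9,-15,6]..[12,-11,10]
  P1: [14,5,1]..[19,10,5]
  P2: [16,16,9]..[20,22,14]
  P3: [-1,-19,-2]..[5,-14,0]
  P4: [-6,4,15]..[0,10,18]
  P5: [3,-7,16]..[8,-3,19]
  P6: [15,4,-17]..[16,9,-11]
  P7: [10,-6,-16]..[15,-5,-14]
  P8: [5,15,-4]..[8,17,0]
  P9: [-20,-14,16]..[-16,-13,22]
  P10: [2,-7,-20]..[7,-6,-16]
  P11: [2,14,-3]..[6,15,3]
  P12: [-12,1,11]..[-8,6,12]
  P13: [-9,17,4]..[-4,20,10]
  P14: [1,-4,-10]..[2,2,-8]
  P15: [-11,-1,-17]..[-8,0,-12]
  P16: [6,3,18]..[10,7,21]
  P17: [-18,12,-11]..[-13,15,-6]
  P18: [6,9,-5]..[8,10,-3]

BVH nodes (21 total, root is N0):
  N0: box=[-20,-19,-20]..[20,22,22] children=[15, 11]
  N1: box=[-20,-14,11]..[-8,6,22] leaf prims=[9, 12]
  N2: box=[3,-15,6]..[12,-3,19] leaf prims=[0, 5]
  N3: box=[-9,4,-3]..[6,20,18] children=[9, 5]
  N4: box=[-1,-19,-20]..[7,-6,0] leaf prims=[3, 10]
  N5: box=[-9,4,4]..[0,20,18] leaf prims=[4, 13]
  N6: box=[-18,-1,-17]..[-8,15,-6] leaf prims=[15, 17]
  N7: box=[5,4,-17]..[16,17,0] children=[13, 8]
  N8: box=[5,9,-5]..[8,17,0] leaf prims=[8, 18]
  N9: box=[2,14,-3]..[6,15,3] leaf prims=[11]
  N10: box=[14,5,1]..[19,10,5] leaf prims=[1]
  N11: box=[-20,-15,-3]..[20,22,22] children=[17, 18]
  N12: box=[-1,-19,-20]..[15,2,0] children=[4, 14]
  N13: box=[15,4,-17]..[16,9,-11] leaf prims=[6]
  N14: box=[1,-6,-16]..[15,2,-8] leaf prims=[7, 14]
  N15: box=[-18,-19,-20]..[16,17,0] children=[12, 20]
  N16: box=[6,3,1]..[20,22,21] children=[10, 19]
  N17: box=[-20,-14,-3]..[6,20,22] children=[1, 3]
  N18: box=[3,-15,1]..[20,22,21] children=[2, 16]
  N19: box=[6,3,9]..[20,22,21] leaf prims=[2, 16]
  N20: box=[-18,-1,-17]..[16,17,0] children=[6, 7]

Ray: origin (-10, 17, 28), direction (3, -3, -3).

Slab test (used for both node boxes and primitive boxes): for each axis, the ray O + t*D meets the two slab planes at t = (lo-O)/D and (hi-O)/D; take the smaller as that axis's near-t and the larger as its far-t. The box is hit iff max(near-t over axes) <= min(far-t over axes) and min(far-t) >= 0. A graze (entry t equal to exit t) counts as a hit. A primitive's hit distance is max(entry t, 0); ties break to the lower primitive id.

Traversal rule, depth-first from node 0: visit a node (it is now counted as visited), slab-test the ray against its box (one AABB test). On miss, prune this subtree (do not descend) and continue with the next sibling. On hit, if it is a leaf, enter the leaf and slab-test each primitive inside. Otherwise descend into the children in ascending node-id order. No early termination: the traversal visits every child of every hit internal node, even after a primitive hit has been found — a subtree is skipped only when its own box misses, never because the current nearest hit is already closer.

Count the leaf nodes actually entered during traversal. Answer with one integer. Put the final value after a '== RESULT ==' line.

Walk:
N0 x:[-10/3,10] y:[-5/3,12] z:[2,16] -> hit [2,10], descend [11, 15]
  N11 x:[-10/3,10] y:[-5/3,32/3] z:[2,31/3] -> hit [2,10], descend [17, 18]
    N17 x:[-10/3,16/3] y:[-1,31/3] z:[2,31/3] -> hit [2,16/3], descend [1, 3]
      N1 x:[-10/3,2/3] y:[11/3,31/3] z:[2,17/3] -> miss, prune
      N3 x:[1/3,16/3] y:[-1,13/3] z:[10/3,31/3] -> hit [10/3,13/3], descend [5, 9]
        N5 x:[1/3,10/3] y:[-1,13/3] z:[10/3,8] -> hit [10/3,10/3] leaf, test {P4@t=10/3, P13(miss)}
        N9 x:[4,16/3] y:[2/3,1] z:[25/3,31/3] -> miss, prune
    N18 x:[13/3,10] y:[-5/3,32/3] z:[7/3,9] -> hit [13/3,9], descend [2, 16]
      N2 x:[13/3,22/3] y:[20/3,32/3] z:[3,22/3] -> hit [20/3,22/3] leaf, test {P0(miss), P5(miss)}
      N16 x:[16/3,10] y:[-5/3,14/3] z:[7/3,9] -> miss, prune
  N15 x:[-8/3,26/3] y:[0,12] z:[28/3,16] -> miss, prune

order=[0, 11, 17, 1, 3, 5, 9, 18, 2, 16, 15]  |boxes|=11  |leaves|=2  hit=P4

== RESULT ==
2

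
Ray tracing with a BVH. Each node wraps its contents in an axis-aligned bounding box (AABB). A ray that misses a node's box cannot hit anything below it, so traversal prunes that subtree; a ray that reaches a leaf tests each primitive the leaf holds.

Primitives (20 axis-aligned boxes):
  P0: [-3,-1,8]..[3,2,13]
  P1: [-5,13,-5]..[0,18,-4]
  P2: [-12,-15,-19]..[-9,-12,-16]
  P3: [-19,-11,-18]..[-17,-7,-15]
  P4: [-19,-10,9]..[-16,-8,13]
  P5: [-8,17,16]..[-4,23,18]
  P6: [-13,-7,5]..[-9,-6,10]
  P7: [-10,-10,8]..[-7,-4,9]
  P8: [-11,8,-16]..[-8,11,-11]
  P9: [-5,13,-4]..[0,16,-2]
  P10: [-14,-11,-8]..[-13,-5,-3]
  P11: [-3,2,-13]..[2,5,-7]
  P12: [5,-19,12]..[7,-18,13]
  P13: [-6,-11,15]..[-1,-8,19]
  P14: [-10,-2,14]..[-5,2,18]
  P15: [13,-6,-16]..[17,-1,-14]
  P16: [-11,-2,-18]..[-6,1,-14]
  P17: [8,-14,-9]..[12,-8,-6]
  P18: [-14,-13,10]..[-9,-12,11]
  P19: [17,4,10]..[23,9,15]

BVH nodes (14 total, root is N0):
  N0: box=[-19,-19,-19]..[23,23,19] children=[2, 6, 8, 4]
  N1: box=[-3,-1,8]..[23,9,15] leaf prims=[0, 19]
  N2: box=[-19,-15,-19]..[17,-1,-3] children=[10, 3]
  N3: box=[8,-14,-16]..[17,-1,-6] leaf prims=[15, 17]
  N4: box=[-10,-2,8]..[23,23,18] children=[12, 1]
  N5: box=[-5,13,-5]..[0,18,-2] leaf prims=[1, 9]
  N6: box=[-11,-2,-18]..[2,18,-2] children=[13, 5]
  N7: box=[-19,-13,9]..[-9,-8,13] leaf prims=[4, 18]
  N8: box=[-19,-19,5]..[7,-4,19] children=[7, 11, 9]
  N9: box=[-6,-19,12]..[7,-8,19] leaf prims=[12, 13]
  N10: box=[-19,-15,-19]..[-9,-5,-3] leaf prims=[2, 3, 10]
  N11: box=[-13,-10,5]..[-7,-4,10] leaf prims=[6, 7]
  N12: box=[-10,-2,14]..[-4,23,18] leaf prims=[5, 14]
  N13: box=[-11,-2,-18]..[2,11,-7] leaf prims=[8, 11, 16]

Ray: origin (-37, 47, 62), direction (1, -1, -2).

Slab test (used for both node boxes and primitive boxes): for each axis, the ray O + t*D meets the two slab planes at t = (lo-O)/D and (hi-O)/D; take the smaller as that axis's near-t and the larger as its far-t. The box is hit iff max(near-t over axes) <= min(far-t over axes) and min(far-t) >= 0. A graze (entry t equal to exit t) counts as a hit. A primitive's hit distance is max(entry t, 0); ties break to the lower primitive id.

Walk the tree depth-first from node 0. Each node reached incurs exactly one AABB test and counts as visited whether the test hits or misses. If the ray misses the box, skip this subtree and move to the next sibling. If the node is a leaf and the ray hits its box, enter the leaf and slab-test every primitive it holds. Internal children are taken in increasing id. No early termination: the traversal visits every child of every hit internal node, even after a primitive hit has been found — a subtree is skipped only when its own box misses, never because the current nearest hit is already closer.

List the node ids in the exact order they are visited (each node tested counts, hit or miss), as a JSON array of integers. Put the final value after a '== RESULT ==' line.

Trace the traversal:
N0 x:[18,60] y:[24,66] z:[43/2,81/2] -> hit [24,81/2], descend [2, 4, 6, 8]
  N2 x:[18,54] y:[48,62] z:[65/2,81/2] -> miss, prune
  N4 x:[27,60] y:[24,49] z:[22,27] -> hit [27,27], descend [1, 12]
    N1 x:[34,60] y:[38,48] z:[47/2,27] -> miss, prune
    N12 x:[27,33] y:[24,49] z:[22,24] -> miss, prune
  N6 x:[26,39] y:[29,49] z:[32,40] -> hit [32,39], descend [5, 13]
    N5 x:[32,37] y:[29,34] z:[32,67/2] -> hit [32,67/2] leaf, test {P1@t=33, P9@t=32}
    N13 x:[26,39] y:[36,49] z:[69/2,40] -> hit [36,39] leaf, test {P8(miss), P11(miss), P16(miss)}
  N8 x:[18,44] y:[51,66] z:[43/2,57/2] -> miss, prune

Summary -> nodes [0, 2, 4, 1, 12, 6, 5, 13, 8]; box-tests=9; leaf-entries=2; first=P9

== RESULT ==
[0, 2, 4, 1, 12, 6, 5, 13, 8]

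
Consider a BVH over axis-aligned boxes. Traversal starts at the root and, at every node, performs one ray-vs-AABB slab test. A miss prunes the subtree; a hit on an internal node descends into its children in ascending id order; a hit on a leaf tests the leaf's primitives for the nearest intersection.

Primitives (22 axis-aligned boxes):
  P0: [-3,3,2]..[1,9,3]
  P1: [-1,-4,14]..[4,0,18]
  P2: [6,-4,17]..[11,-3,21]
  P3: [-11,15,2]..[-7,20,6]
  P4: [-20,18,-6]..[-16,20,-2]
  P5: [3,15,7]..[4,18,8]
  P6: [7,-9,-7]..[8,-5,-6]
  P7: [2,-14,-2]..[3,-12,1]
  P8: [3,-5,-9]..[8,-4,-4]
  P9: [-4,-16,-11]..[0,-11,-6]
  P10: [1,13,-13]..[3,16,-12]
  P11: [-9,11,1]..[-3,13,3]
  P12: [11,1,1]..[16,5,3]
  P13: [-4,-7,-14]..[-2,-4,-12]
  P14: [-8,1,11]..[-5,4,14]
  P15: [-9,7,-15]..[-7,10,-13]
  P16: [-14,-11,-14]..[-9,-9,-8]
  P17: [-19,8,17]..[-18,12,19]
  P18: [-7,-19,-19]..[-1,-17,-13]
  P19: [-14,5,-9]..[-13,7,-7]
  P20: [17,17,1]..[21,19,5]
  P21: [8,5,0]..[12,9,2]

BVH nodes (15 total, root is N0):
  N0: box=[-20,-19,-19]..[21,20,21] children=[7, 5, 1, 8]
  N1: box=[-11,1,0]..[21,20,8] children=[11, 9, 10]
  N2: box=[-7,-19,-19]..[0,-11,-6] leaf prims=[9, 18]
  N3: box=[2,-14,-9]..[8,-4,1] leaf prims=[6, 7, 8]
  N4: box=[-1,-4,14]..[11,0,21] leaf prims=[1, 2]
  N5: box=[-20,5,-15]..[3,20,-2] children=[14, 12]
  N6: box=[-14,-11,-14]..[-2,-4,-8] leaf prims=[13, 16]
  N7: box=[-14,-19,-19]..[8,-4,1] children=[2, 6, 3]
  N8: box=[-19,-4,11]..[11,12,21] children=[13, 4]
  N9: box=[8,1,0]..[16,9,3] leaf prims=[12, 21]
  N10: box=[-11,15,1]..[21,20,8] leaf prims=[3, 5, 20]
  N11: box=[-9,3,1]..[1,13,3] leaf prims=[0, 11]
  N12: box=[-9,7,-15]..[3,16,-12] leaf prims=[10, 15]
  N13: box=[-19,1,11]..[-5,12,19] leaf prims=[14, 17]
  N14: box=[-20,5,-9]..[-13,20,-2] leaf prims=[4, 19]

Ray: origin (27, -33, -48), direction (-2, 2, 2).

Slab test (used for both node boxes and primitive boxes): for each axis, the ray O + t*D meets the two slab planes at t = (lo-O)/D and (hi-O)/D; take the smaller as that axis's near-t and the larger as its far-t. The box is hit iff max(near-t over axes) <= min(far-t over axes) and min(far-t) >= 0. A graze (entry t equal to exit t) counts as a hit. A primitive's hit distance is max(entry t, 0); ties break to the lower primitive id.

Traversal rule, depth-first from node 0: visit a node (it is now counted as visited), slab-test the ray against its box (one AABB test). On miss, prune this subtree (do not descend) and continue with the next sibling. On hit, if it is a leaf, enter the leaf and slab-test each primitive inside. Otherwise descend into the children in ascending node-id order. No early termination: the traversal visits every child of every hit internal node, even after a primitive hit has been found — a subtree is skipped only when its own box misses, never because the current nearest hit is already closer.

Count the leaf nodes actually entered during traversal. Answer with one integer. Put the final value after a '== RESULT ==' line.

Walk:
N0 x:[3,47/2] y:[7,53/2] z:[29/2,69/2] -> hit [29/2,47/2], descend [1, 5, 7, 8]
  N1 x:[3,19] y:[17,53/2] z:[24,28] -> miss, prune
  N5 x:[12,47/2] y:[19,53/2] z:[33/2,23] -> hit [19,23], descend [12, 14]
    N12 x:[12,18] y:[20,49/2] z:[33/2,18] -> miss, prune
    N14 x:[20,47/2] y:[19,53/2] z:[39/2,23] -> hit [20,23] leaf, test {P4(miss), P19@t=20}
  N7 x:[19/2,41/2] y:[7,29/2] z:[29/2,49/2] -> hit [29/2,29/2], descend [2, 3, 6]
    N2 x:[27/2,17] y:[7,11] z:[29/2,21] -> miss, prune
    N3 x:[19/2,25/2] y:[19/2,29/2] z:[39/2,49/2] -> miss, prune
    N6 x:[29/2,41/2] y:[11,29/2] z:[17,20] -> miss, prune
  N8 x:[8,23] y:[29/2,45/2] z:[59/2,69/2] -> miss, prune

order=[0, 1, 5, 12, 14, 7, 2, 3, 6, 8]  |boxes|=10  |leaves|=1  hit=P19

== RESULT ==
1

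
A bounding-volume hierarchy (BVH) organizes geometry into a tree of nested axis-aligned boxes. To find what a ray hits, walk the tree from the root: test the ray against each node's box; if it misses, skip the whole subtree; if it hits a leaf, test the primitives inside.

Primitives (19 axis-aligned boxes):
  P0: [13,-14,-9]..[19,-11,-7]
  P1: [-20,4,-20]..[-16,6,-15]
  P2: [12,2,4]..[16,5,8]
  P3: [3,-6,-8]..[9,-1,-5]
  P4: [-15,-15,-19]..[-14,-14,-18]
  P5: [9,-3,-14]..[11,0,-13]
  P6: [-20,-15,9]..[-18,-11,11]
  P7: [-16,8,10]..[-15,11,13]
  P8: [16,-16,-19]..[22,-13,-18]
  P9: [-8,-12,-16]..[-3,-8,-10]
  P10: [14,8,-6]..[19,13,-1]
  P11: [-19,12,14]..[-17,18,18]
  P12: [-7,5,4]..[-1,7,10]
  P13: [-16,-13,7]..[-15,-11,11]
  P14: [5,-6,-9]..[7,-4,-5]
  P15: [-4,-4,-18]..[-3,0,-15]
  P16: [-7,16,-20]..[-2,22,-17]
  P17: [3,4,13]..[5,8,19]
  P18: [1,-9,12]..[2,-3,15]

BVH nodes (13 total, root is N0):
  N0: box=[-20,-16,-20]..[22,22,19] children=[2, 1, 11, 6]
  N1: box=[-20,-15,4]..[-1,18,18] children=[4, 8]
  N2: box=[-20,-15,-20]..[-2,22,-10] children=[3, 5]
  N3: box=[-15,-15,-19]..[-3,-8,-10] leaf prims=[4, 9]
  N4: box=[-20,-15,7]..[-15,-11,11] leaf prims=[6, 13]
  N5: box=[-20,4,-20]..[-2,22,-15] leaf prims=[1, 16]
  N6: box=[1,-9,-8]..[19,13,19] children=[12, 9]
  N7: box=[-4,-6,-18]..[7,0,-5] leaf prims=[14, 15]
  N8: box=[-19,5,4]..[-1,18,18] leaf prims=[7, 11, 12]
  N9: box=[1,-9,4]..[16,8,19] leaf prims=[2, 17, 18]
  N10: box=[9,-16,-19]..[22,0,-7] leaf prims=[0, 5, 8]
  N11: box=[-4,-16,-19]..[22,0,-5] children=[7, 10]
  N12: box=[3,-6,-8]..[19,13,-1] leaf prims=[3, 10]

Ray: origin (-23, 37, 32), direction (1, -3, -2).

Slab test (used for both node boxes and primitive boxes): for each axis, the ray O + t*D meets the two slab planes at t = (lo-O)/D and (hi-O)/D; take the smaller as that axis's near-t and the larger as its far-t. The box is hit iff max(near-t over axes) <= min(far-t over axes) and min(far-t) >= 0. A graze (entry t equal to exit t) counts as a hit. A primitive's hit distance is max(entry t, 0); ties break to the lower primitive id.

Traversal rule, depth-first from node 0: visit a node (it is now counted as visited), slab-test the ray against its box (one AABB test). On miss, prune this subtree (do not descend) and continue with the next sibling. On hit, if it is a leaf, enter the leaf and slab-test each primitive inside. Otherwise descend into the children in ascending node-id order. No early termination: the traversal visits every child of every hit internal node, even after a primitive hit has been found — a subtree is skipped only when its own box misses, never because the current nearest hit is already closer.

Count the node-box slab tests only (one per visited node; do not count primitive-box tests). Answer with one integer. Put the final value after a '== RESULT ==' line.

Walk:
N0 x:[3,45] y:[5,53/3] z:[13/2,26] -> hit [13/2,53/3], descend [1, 2, 6, 11]
  N1 x:[3,22] y:[19/3,52/3] z:[7,14] -> hit [7,14], descend [4, 8]
    N4 x:[3,8] y:[16,52/3] z:[21/2,25/2] -> miss, prune
    N8 x:[4,22] y:[19/3,32/3] z:[7,14] -> hit [7,32/3] leaf, test {P7(miss), P11(miss), P12(miss)}
  N2 x:[3,21] y:[5,52/3] z:[21,26] -> miss, prune
  N6 x:[24,42] y:[8,46/3] z:[13/2,20] -> miss, prune
  N11 x:[19,45] y:[37/3,53/3] z:[37/2,51/2] -> miss, prune

order=[0, 1, 4, 8, 2, 6, 11]  |boxes|=7  |leaves|=1  hit=miss

== RESULT ==
7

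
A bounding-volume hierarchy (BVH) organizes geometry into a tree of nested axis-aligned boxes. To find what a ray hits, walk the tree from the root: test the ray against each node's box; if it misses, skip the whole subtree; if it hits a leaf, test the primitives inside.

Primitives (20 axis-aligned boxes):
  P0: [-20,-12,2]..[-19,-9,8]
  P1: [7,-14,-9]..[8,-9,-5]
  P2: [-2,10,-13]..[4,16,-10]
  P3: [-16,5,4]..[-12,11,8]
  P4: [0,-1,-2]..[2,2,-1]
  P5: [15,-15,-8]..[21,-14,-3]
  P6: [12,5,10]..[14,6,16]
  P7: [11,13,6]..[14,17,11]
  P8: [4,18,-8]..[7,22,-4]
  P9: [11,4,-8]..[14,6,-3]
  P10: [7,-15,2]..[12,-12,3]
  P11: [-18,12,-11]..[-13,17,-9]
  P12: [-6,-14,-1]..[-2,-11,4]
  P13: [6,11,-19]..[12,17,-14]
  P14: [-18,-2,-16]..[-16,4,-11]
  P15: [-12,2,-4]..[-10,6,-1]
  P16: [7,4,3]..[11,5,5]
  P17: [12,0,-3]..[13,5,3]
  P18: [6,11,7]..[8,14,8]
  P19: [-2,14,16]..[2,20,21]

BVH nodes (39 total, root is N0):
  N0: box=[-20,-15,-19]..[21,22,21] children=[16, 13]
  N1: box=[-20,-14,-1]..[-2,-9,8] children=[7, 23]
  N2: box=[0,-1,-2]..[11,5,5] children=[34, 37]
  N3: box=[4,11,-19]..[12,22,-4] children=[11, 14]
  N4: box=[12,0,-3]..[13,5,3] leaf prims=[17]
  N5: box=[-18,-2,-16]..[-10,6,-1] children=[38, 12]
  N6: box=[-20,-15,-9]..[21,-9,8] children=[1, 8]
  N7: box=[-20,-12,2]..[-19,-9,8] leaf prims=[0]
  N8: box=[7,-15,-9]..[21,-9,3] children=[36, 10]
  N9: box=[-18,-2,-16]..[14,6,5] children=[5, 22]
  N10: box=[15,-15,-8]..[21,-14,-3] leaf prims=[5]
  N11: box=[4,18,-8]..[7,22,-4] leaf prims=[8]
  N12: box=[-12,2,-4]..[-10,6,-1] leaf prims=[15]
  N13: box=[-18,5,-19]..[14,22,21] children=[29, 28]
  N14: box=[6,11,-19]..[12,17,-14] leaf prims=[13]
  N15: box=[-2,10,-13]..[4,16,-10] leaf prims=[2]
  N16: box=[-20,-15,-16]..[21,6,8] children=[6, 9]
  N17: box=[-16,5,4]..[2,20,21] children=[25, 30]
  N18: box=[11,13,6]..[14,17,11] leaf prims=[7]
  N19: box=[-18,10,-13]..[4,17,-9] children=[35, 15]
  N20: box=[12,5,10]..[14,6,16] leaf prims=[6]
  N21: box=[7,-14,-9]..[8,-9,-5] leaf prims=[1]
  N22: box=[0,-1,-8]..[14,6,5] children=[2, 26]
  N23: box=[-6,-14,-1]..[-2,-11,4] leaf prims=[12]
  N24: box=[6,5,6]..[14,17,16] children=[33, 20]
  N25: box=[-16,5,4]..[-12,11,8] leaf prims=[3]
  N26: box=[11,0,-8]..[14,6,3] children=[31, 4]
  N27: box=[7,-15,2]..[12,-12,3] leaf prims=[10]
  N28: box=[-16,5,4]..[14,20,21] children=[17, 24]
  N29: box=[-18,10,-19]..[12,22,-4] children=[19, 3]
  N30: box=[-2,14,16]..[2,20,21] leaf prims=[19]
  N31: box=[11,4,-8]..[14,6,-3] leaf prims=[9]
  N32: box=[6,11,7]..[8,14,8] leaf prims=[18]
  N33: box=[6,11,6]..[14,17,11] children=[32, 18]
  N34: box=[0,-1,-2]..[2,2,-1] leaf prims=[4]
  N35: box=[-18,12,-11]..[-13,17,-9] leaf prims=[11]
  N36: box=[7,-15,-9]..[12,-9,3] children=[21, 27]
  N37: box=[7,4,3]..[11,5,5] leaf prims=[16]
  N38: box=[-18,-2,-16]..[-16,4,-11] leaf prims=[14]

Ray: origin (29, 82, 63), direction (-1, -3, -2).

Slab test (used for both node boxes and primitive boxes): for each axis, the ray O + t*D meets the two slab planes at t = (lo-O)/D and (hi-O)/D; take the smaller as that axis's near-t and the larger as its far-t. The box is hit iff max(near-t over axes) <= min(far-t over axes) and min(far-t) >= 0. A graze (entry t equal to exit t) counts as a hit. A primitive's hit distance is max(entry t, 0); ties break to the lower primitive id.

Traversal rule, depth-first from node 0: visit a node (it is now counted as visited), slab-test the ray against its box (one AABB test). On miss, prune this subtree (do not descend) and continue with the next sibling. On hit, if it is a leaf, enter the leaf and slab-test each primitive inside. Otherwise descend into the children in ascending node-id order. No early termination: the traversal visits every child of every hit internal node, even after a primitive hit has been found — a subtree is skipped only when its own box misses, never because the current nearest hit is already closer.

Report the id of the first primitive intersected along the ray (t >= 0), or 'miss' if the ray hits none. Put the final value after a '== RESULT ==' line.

Trace the traversal:
N0 x:[8,49] y:[20,97/3] z:[21,41] -> hit [21,97/3], descend [13, 16]
  N13 x:[15,47] y:[20,77/3] z:[21,41] -> hit [21,77/3], descend [28, 29]
    N28 x:[15,45] y:[62/3,77/3] z:[21,59/2] -> hit [21,77/3], descend [17, 24]
      N17 x:[27,45] y:[62/3,77/3] z:[21,59/2] -> miss, prune
      N24 x:[15,23] y:[65/3,77/3] z:[47/2,57/2] -> miss, prune
    N29 x:[17,47] y:[20,24] z:[67/2,41] -> miss, prune
  N16 x:[8,49] y:[76/3,97/3] z:[55/2,79/2] -> hit [55/2,97/3], descend [6, 9]
    N6 x:[8,49] y:[91/3,97/3] z:[55/2,36] -> hit [91/3,97/3], descend [1, 8]
      N1 x:[31,49] y:[91/3,32] z:[55/2,32] -> hit [31,32], descend [7, 23]
        N7 x:[48,49] y:[91/3,94/3] z:[55/2,61/2] -> miss, prune
        N23 x:[31,35] y:[31,32] z:[59/2,32] -> hit [31,32] leaf, test {P12@t=31}
      N8 x:[8,22] y:[91/3,97/3] z:[30,36] -> miss, prune
    N9 x:[15,47] y:[76/3,28] z:[29,79/2] -> miss, prune

13 AABB tests over nodes [0, 13, 28, 17, 24, 29, 16, 6, 1, 7, 23, 8, 9]; 1 leaf entered; closest P12.

== RESULT ==
12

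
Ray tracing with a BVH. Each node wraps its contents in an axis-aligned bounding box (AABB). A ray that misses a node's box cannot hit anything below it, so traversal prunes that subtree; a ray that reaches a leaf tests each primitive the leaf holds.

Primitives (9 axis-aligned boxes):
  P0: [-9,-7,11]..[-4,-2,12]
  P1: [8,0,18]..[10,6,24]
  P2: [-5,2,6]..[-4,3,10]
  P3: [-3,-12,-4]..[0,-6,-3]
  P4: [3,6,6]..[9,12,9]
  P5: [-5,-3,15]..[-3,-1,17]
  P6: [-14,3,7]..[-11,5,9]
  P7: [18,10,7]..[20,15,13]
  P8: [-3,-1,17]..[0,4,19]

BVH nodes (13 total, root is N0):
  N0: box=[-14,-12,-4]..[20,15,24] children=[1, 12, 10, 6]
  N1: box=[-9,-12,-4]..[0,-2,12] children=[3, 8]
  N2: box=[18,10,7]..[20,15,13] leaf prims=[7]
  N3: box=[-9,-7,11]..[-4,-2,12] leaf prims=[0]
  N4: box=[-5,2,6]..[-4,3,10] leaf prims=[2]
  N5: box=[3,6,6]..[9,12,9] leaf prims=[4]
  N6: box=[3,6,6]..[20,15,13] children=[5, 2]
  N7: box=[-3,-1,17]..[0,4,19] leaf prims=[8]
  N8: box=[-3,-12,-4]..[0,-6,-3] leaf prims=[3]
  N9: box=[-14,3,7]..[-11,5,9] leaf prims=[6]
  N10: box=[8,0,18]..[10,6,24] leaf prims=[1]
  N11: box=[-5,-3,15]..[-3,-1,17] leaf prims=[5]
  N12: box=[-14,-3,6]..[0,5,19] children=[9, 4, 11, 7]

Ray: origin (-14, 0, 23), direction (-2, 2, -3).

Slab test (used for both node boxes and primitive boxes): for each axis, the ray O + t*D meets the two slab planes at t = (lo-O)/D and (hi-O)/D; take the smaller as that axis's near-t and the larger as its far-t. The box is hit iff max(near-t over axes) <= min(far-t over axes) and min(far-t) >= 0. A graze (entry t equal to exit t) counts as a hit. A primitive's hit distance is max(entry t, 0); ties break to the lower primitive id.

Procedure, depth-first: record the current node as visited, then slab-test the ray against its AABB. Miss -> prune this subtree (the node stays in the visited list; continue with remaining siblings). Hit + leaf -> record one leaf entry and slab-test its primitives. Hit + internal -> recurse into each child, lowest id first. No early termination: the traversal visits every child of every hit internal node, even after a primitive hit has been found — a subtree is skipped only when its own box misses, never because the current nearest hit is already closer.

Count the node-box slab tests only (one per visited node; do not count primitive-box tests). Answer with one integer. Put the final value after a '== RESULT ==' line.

Walk:
N0 x:[-17,0] y:[-6,15/2] z:[-1/3,9] -> hit [-1/3,0], descend [1, 6, 10, 12]
  N1 x:[-7,-5/2] y:[-6,-1] z:[11/3,9] -> miss, prune
  N6 x:[-17,-17/2] y:[3,15/2] z:[10/3,17/3] -> miss, prune
  N10 x:[-12,-11] y:[0,3] z:[-1/3,5/3] -> miss, prune
  N12 x:[-7,0] y:[-3/2,5/2] z:[4/3,17/3] -> miss, prune

order=[0, 1, 6, 10, 12]  |boxes|=5  |leaves|=0  hit=miss

== RESULT ==
5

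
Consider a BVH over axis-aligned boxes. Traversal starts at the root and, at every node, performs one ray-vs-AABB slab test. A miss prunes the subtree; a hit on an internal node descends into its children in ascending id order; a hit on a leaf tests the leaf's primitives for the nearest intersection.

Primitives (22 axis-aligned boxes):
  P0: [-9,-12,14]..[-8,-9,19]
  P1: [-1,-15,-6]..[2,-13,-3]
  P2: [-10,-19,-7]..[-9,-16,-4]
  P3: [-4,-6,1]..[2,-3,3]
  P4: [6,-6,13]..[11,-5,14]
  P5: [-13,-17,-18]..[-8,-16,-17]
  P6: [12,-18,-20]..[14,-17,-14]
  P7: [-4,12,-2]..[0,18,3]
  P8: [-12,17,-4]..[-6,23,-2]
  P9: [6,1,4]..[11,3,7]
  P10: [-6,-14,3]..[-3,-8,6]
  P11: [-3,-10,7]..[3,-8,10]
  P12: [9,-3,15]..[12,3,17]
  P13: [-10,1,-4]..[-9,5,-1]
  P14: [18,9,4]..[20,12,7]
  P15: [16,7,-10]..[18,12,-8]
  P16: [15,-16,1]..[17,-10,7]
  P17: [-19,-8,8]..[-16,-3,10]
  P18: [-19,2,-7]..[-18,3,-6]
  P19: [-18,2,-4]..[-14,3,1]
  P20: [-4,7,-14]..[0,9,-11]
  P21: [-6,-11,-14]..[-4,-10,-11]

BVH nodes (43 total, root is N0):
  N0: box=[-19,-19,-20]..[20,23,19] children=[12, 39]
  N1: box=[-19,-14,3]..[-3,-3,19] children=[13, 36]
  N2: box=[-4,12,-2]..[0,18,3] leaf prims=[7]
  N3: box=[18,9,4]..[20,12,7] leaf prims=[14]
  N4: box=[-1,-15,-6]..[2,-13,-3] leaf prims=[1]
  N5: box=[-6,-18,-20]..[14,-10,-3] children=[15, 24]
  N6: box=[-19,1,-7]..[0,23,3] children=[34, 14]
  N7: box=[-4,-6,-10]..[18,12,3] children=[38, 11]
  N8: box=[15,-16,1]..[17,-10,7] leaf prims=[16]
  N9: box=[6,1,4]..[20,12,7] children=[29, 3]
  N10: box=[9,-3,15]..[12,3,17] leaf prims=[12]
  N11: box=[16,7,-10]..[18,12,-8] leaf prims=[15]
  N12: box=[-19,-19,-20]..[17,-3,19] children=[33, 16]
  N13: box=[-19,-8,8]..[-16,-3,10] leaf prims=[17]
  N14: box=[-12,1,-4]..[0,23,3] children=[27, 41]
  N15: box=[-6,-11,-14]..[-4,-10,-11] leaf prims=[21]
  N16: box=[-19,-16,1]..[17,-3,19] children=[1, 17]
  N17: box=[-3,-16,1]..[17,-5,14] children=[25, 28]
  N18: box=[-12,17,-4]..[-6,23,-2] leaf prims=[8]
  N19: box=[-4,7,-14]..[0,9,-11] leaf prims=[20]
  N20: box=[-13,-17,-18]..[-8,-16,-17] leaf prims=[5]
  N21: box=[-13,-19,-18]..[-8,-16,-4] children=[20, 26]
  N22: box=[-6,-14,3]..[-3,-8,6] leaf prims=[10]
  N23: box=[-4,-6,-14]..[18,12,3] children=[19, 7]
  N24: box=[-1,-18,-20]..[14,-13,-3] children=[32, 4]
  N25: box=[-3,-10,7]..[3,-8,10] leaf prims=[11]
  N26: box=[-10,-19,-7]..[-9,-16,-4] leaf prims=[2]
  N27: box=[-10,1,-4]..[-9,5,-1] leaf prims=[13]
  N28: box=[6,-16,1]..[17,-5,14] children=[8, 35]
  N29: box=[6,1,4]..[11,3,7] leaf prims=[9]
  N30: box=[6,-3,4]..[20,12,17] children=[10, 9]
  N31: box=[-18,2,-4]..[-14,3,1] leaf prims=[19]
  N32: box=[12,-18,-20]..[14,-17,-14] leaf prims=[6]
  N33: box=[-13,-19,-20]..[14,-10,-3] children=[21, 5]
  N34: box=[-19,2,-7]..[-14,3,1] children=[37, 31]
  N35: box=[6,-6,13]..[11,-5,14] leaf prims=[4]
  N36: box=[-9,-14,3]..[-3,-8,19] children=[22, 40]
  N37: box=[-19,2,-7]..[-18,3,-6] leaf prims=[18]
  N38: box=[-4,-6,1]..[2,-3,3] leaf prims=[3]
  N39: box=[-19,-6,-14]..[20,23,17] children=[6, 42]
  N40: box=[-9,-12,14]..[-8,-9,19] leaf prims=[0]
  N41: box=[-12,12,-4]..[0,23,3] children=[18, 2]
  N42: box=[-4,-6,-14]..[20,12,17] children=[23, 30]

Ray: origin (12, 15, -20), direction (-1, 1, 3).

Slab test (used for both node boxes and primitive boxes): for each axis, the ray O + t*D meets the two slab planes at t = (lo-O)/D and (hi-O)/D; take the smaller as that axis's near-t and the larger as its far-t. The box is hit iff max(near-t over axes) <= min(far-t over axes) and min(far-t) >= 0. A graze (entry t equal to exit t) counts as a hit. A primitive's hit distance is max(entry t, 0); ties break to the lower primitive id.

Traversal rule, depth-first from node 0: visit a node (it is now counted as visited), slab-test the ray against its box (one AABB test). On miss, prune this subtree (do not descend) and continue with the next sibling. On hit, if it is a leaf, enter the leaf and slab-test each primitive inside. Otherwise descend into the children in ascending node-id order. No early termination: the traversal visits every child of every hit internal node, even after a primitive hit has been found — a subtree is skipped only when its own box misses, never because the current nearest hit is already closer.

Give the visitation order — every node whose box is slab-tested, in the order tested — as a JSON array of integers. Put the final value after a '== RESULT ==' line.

Walk:
N0 x:[-8,31] y:[-34,8] z:[0,13] -> hit [0,8], descend [12, 39]
  N12 x:[-5,31] y:[-34,-18] z:[0,13] -> miss, prune
  N39 x:[-8,31] y:[-21,8] z:[2,37/3] -> hit [2,8], descend [6, 42]
    N6 x:[12,31] y:[-14,8] z:[13/3,23/3] -> miss, prune
    N42 x:[-8,16] y:[-21,-3] z:[2,37/3] -> miss, prune

Visited [0, 12, 39, 6, 42]. Tests: 5 box, 0 leaf. Nearest: miss.

== RESULT ==
[0, 12, 39, 6, 42]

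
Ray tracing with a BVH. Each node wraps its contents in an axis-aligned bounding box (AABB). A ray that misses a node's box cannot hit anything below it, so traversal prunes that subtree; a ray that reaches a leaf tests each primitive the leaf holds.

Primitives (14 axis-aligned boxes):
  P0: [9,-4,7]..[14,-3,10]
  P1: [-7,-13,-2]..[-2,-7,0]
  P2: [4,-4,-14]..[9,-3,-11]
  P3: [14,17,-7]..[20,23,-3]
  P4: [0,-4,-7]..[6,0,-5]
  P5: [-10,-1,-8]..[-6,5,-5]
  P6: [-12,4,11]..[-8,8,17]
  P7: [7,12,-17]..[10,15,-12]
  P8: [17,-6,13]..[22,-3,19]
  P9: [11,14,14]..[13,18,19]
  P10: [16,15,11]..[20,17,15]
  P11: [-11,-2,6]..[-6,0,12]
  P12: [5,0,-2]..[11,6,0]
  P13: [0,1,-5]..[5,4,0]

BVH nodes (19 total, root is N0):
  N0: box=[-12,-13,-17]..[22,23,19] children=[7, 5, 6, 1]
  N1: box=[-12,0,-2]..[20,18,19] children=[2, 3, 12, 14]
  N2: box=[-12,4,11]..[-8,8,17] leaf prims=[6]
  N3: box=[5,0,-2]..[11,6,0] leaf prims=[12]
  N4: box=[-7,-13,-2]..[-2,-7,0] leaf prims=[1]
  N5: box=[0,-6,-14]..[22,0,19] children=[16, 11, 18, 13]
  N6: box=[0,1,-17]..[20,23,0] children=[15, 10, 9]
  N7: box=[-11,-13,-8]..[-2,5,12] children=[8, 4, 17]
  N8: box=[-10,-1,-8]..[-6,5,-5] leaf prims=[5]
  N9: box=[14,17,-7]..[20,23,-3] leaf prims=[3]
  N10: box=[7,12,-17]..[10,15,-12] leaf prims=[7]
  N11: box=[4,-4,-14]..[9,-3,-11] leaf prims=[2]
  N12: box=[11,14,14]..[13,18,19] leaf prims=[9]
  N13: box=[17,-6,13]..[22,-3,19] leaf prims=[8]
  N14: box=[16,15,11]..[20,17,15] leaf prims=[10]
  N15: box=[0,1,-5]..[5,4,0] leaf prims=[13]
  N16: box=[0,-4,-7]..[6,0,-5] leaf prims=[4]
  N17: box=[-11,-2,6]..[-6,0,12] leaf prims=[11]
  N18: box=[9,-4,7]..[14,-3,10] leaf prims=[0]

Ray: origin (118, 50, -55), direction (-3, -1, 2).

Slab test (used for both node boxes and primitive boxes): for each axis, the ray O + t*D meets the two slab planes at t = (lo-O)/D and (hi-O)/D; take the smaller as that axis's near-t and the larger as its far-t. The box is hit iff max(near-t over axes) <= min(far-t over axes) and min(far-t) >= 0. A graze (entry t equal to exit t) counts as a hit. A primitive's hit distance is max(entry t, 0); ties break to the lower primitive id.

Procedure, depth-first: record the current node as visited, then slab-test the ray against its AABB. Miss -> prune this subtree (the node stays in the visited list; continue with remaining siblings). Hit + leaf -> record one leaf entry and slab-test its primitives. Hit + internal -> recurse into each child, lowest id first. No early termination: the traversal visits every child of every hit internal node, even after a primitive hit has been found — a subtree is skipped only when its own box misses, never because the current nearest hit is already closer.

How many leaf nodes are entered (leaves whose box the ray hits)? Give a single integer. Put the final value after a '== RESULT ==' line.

Trace the traversal:
N0 x:[32,130/3] y:[27,63] z:[19,37] -> hit [32,37], descend [1, 5, 6, 7]
  N1 x:[98/3,130/3] y:[32,50] z:[53/2,37] -> hit [98/3,37], descend [2, 3, 12, 14]
    N2 x:[42,130/3] y:[42,46] z:[33,36] -> miss, prune
    N3 x:[107/3,113/3] y:[44,50] z:[53/2,55/2] -> miss, prune
    N12 x:[35,107/3] y:[32,36] z:[69/2,37] -> hit [35,107/3] leaf, test {P9@t=35}
    N14 x:[98/3,34] y:[33,35] z:[33,35] -> hit [33,34] leaf, test {P10@t=33}
  N5 x:[32,118/3] y:[50,56] z:[41/2,37] -> miss, prune
  N6 x:[98/3,118/3] y:[27,49] z:[19,55/2] -> miss, prune
  N7 x:[40,43] y:[45,63] z:[47/2,67/2] -> miss, prune

Visited [0, 1, 2, 3, 12, 14, 5, 6, 7]. Tests: 9 box, 2 leaf. Nearest: P10.

== RESULT ==
2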